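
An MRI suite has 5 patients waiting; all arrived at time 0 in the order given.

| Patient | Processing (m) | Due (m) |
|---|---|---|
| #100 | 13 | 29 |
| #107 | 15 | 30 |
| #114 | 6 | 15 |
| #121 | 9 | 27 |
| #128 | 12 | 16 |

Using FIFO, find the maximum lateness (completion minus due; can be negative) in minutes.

FIFO (arrival order): #100 #107 #114 #121 #128.
#100: 0→13, due 29, lateness -16
#107: 13→28, due 30, lateness -2
#114: 28→34, due 15, lateness 19
#121: 34→43, due 27, lateness 16
#128: 43→55, due 16, lateness 39
Maximum = 39.

39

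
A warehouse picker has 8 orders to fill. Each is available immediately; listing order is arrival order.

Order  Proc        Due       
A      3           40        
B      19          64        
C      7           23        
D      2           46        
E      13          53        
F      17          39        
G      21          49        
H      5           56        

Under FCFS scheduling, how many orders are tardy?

FIFO (arrival order): A B C D E F G H.
A: 0→3, due 40, tardiness 0
B: 3→22, due 64, tardiness 0
C: 22→29, due 23, tardiness 6
D: 29→31, due 46, tardiness 0
E: 31→44, due 53, tardiness 0
F: 44→61, due 39, tardiness 22
G: 61→82, due 49, tardiness 33
H: 82→87, due 56, tardiness 31
Late orders: 4.

4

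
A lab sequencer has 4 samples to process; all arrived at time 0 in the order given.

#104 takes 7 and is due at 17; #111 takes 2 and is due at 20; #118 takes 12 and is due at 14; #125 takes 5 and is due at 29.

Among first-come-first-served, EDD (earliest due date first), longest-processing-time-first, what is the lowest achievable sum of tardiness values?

3

FIFO (arrival order): #104 #111 #118 #125.
#104: 0→7, due 17, tardiness 0
#111: 7→9, due 20, tardiness 0
#118: 9→21, due 14, tardiness 7
#125: 21→26, due 29, tardiness 0
Sum = 0+0+7+0 = 7.
EDD (increasing due date): #118 #104 #111 #125.
#118: 0→12, due 14, tardiness 0
#104: 12→19, due 17, tardiness 2
#111: 19→21, due 20, tardiness 1
#125: 21→26, due 29, tardiness 0
Sum = 0+2+1+0 = 3.
LPT (decreasing processing time): #118 #104 #125 #111.
#118: 0→12, due 14, tardiness 0
#104: 12→19, due 17, tardiness 2
#125: 19→24, due 29, tardiness 0
#111: 24→26, due 20, tardiness 6
Sum = 0+2+0+6 = 8.
FIFO 7, EDD 3, LPT 8 → minimum 3.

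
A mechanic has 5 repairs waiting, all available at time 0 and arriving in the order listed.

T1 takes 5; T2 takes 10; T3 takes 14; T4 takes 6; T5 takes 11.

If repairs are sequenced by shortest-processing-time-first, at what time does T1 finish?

5

SPT (increasing processing time): T1 T4 T2 T5 T3.
T1: 0→5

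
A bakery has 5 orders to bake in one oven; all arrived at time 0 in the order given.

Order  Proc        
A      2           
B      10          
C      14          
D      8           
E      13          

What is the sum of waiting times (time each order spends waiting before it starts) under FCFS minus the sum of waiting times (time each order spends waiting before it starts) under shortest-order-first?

9

FIFO (arrival order): A B C D E.
A: waits 0, runs 0→2
B: waits 2, runs 2→12
C: waits 12, runs 12→26
D: waits 26, runs 26→34
E: waits 34, runs 34→47
Sum = 0+2+12+26+34 = 74.
SPT (increasing processing time): A D B E C.
A: waits 0, runs 0→2
D: waits 2, runs 2→10
B: waits 10, runs 10→20
E: waits 20, runs 20→33
C: waits 33, runs 33→47
Sum = 0+2+10+20+33 = 65.
Difference = 74 − 65 = 9.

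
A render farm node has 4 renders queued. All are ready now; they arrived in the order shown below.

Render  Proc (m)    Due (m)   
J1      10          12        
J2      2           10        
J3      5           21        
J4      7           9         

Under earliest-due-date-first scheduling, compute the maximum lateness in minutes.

7

EDD (increasing due date): J4 J2 J1 J3.
J4: 0→7, due 9, lateness -2
J2: 7→9, due 10, lateness -1
J1: 9→19, due 12, lateness 7
J3: 19→24, due 21, lateness 3
Maximum = 7.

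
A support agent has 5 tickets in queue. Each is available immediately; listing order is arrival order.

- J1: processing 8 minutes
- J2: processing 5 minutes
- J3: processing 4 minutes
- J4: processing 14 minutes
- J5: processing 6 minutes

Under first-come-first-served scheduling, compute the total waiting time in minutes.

69

FIFO (arrival order): J1 J2 J3 J4 J5.
J1: waits 0, runs 0→8
J2: waits 8, runs 8→13
J3: waits 13, runs 13→17
J4: waits 17, runs 17→31
J5: waits 31, runs 31→37
Sum = 0+8+13+17+31 = 69.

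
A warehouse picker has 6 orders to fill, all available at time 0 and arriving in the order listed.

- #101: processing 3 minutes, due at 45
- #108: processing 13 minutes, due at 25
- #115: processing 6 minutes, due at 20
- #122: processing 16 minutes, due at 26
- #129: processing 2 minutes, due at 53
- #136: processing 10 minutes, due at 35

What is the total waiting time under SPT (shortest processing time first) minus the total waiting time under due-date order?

SPT (increasing processing time): #129 #101 #115 #136 #108 #122.
#129: waits 0, runs 0→2
#101: waits 2, runs 2→5
#115: waits 5, runs 5→11
#136: waits 11, runs 11→21
#108: waits 21, runs 21→34
#122: waits 34, runs 34→50
Sum = 0+2+5+11+21+34 = 73.
EDD (increasing due date): #115 #108 #122 #136 #101 #129.
#115: waits 0, runs 0→6
#108: waits 6, runs 6→19
#122: waits 19, runs 19→35
#136: waits 35, runs 35→45
#101: waits 45, runs 45→48
#129: waits 48, runs 48→50
Sum = 0+6+19+35+45+48 = 153.
Difference = 73 − 153 = -80.

-80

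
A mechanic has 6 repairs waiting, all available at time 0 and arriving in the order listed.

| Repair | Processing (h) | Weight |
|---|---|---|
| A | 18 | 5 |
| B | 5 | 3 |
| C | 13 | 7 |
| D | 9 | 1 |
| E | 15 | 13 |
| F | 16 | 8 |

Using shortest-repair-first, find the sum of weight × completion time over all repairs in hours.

SPT (increasing processing time): B D C E F A.
B: finishes 5, weight 3, w·C = 15
D: finishes 14, weight 1, w·C = 14
C: finishes 27, weight 7, w·C = 189
E: finishes 42, weight 13, w·C = 546
F: finishes 58, weight 8, w·C = 464
A: finishes 76, weight 5, w·C = 380
Sum = 15+14+189+546+464+380 = 1608.

1608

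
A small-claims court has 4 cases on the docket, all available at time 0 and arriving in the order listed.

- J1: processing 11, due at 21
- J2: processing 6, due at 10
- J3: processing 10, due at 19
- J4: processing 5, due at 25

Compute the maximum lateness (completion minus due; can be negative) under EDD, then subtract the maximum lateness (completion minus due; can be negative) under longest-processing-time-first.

-10

EDD (increasing due date): J2 J3 J1 J4.
J2: 0→6, due 10, lateness -4
J3: 6→16, due 19, lateness -3
J1: 16→27, due 21, lateness 6
J4: 27→32, due 25, lateness 7
Maximum = 7.
LPT (decreasing processing time): J1 J3 J2 J4.
J1: 0→11, due 21, lateness -10
J3: 11→21, due 19, lateness 2
J2: 21→27, due 10, lateness 17
J4: 27→32, due 25, lateness 7
Maximum = 17.
Difference = 7 − 17 = -10.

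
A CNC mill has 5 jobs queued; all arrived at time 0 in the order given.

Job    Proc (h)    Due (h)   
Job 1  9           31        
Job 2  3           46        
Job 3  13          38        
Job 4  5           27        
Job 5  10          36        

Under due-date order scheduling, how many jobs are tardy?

EDD (increasing due date): Job 4 Job 1 Job 5 Job 3 Job 2.
Job 4: 0→5, due 27, tardiness 0
Job 1: 5→14, due 31, tardiness 0
Job 5: 14→24, due 36, tardiness 0
Job 3: 24→37, due 38, tardiness 0
Job 2: 37→40, due 46, tardiness 0
Late jobs: 0.

0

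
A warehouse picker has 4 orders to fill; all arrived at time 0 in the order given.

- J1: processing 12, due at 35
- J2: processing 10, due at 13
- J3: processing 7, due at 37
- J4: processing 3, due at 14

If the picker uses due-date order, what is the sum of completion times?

EDD (increasing due date): J2 J4 J1 J3.
J2: 0→10
J4: 10→13
J1: 13→25
J3: 25→32
Sum = 10+13+25+32 = 80.

80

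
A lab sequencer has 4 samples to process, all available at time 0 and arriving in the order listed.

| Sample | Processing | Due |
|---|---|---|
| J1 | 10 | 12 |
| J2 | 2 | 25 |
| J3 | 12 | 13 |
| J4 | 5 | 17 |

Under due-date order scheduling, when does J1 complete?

EDD (increasing due date): J1 J3 J4 J2.
J1: 0→10

10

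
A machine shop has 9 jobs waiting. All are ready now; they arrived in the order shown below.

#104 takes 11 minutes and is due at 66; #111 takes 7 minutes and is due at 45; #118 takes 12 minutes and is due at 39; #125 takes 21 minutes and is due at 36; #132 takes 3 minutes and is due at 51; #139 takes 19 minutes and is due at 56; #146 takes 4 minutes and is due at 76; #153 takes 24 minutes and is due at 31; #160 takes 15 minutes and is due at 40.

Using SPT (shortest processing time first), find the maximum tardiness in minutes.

85

SPT (increasing processing time): #132 #146 #111 #104 #118 #160 #139 #125 #153.
#132: 0→3, due 51, tardiness 0
#146: 3→7, due 76, tardiness 0
#111: 7→14, due 45, tardiness 0
#104: 14→25, due 66, tardiness 0
#118: 25→37, due 39, tardiness 0
#160: 37→52, due 40, tardiness 12
#139: 52→71, due 56, tardiness 15
#125: 71→92, due 36, tardiness 56
#153: 92→116, due 31, tardiness 85
Maximum = 85.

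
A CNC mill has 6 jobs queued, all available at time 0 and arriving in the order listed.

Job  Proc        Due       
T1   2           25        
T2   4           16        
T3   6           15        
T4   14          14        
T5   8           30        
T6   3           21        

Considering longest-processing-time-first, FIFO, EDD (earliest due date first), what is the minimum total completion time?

117

LPT (decreasing processing time): T4 T5 T3 T2 T6 T1.
T4: 0→14
T5: 14→22
T3: 22→28
T2: 28→32
T6: 32→35
T1: 35→37
Sum = 14+22+28+32+35+37 = 168.
FIFO (arrival order): T1 T2 T3 T4 T5 T6.
T1: 0→2
T2: 2→6
T3: 6→12
T4: 12→26
T5: 26→34
T6: 34→37
Sum = 2+6+12+26+34+37 = 117.
EDD (increasing due date): T4 T3 T2 T6 T1 T5.
T4: 0→14
T3: 14→20
T2: 20→24
T6: 24→27
T1: 27→29
T5: 29→37
Sum = 14+20+24+27+29+37 = 151.
LPT 168, FIFO 117, EDD 151 → minimum 117.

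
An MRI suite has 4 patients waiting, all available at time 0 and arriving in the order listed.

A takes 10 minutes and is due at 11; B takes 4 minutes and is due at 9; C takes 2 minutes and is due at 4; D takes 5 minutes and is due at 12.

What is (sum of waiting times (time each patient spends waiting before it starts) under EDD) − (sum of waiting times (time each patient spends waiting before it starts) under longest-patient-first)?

-20

EDD (increasing due date): C B A D.
C: waits 0, runs 0→2
B: waits 2, runs 2→6
A: waits 6, runs 6→16
D: waits 16, runs 16→21
Sum = 0+2+6+16 = 24.
LPT (decreasing processing time): A D B C.
A: waits 0, runs 0→10
D: waits 10, runs 10→15
B: waits 15, runs 15→19
C: waits 19, runs 19→21
Sum = 0+10+15+19 = 44.
Difference = 24 − 44 = -20.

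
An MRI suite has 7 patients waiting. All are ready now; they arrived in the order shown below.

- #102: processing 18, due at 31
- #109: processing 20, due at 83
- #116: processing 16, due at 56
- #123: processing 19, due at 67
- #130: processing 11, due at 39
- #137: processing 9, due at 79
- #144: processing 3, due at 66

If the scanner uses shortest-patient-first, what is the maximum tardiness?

26

SPT (increasing processing time): #144 #137 #130 #116 #102 #123 #109.
#144: 0→3, due 66, tardiness 0
#137: 3→12, due 79, tardiness 0
#130: 12→23, due 39, tardiness 0
#116: 23→39, due 56, tardiness 0
#102: 39→57, due 31, tardiness 26
#123: 57→76, due 67, tardiness 9
#109: 76→96, due 83, tardiness 13
Maximum = 26.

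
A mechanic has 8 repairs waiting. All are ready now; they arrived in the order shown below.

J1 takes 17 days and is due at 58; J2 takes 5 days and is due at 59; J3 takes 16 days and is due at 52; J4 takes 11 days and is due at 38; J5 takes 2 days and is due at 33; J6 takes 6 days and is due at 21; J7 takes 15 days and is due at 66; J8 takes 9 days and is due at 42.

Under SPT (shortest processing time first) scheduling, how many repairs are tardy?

2

SPT (increasing processing time): J5 J2 J6 J8 J4 J7 J3 J1.
J5: 0→2, due 33, tardiness 0
J2: 2→7, due 59, tardiness 0
J6: 7→13, due 21, tardiness 0
J8: 13→22, due 42, tardiness 0
J4: 22→33, due 38, tardiness 0
J7: 33→48, due 66, tardiness 0
J3: 48→64, due 52, tardiness 12
J1: 64→81, due 58, tardiness 23
Late repairs: 2.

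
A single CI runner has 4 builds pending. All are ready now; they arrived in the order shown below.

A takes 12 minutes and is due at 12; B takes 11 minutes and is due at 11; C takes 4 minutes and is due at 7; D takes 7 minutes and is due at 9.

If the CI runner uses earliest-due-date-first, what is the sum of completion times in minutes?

71

EDD (increasing due date): C D B A.
C: 0→4
D: 4→11
B: 11→22
A: 22→34
Sum = 4+11+22+34 = 71.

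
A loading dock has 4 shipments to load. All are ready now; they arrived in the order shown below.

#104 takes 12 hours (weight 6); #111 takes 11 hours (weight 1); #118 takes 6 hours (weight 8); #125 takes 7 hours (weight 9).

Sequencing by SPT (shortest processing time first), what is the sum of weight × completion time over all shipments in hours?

SPT (increasing processing time): #118 #125 #111 #104.
#118: finishes 6, weight 8, w·C = 48
#125: finishes 13, weight 9, w·C = 117
#111: finishes 24, weight 1, w·C = 24
#104: finishes 36, weight 6, w·C = 216
Sum = 48+117+24+216 = 405.

405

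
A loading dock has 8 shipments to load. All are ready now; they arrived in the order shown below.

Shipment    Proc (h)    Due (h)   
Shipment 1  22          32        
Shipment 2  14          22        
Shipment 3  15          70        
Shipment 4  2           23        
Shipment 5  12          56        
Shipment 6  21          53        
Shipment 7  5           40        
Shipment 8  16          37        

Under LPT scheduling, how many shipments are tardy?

LPT (decreasing processing time): Shipment 1 Shipment 6 Shipment 8 Shipment 3 Shipment 2 Shipment 5 Shipment 7 Shipment 4.
Shipment 1: 0→22, due 32, tardiness 0
Shipment 6: 22→43, due 53, tardiness 0
Shipment 8: 43→59, due 37, tardiness 22
Shipment 3: 59→74, due 70, tardiness 4
Shipment 2: 74→88, due 22, tardiness 66
Shipment 5: 88→100, due 56, tardiness 44
Shipment 7: 100→105, due 40, tardiness 65
Shipment 4: 105→107, due 23, tardiness 84
Late shipments: 6.

6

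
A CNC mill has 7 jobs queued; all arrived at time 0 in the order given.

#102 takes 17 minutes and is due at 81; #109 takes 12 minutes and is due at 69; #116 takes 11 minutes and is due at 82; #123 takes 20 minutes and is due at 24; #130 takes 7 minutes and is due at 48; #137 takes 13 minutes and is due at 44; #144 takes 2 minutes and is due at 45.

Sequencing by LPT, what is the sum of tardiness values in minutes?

LPT (decreasing processing time): #123 #102 #137 #109 #116 #130 #144.
#123: 0→20, due 24, tardiness 0
#102: 20→37, due 81, tardiness 0
#137: 37→50, due 44, tardiness 6
#109: 50→62, due 69, tardiness 0
#116: 62→73, due 82, tardiness 0
#130: 73→80, due 48, tardiness 32
#144: 80→82, due 45, tardiness 37
Sum = 0+0+6+0+0+32+37 = 75.

75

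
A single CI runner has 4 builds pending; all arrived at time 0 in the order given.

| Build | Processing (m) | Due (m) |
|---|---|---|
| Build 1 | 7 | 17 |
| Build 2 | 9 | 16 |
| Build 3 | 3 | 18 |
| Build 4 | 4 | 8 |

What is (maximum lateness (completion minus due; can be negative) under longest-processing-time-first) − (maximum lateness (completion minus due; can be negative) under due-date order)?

LPT (decreasing processing time): Build 2 Build 1 Build 4 Build 3.
Build 2: 0→9, due 16, lateness -7
Build 1: 9→16, due 17, lateness -1
Build 4: 16→20, due 8, lateness 12
Build 3: 20→23, due 18, lateness 5
Maximum = 12.
EDD (increasing due date): Build 4 Build 2 Build 1 Build 3.
Build 4: 0→4, due 8, lateness -4
Build 2: 4→13, due 16, lateness -3
Build 1: 13→20, due 17, lateness 3
Build 3: 20→23, due 18, lateness 5
Maximum = 5.
Difference = 12 − 5 = 7.

7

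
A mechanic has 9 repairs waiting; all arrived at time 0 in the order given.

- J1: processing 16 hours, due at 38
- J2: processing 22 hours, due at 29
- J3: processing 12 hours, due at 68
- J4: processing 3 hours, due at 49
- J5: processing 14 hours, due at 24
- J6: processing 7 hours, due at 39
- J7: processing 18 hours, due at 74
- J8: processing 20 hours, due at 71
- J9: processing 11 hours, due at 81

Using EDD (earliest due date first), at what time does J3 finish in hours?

74

EDD (increasing due date): J5 J2 J1 J6 J4 J3 J8 J7 J9.
J5: 0→14
J2: 14→36
J1: 36→52
J6: 52→59
J4: 59→62
J3: 62→74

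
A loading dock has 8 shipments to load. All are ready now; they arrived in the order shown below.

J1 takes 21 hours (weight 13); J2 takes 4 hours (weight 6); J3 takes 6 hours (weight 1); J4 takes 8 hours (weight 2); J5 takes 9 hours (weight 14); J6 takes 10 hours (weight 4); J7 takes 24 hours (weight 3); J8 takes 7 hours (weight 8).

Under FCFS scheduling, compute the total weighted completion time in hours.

FIFO (arrival order): J1 J2 J3 J4 J5 J6 J7 J8.
J1: finishes 21, weight 13, w·C = 273
J2: finishes 25, weight 6, w·C = 150
J3: finishes 31, weight 1, w·C = 31
J4: finishes 39, weight 2, w·C = 78
J5: finishes 48, weight 14, w·C = 672
J6: finishes 58, weight 4, w·C = 232
J7: finishes 82, weight 3, w·C = 246
J8: finishes 89, weight 8, w·C = 712
Sum = 273+150+31+78+672+232+246+712 = 2394.

2394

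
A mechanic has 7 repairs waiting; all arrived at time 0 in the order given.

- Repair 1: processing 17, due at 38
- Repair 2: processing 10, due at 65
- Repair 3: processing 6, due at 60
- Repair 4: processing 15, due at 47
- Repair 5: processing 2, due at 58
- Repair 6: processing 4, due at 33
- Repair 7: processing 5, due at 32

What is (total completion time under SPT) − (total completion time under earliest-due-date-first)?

-68

SPT (increasing processing time): Repair 5 Repair 6 Repair 7 Repair 3 Repair 2 Repair 4 Repair 1.
Repair 5: 0→2
Repair 6: 2→6
Repair 7: 6→11
Repair 3: 11→17
Repair 2: 17→27
Repair 4: 27→42
Repair 1: 42→59
Sum = 2+6+11+17+27+42+59 = 164.
EDD (increasing due date): Repair 7 Repair 6 Repair 1 Repair 4 Repair 5 Repair 3 Repair 2.
Repair 7: 0→5
Repair 6: 5→9
Repair 1: 9→26
Repair 4: 26→41
Repair 5: 41→43
Repair 3: 43→49
Repair 2: 49→59
Sum = 5+9+26+41+43+49+59 = 232.
Difference = 164 − 232 = -68.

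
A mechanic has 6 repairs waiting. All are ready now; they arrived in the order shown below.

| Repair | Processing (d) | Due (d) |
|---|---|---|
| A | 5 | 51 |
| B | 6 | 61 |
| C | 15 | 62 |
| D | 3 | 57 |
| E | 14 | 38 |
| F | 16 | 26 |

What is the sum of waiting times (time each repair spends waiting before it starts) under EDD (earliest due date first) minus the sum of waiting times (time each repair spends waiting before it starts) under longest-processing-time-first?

EDD (increasing due date): F E A D B C.
F: waits 0, runs 0→16
E: waits 16, runs 16→30
A: waits 30, runs 30→35
D: waits 35, runs 35→38
B: waits 38, runs 38→44
C: waits 44, runs 44→59
Sum = 0+16+30+35+38+44 = 163.
LPT (decreasing processing time): F C E B A D.
F: waits 0, runs 0→16
C: waits 16, runs 16→31
E: waits 31, runs 31→45
B: waits 45, runs 45→51
A: waits 51, runs 51→56
D: waits 56, runs 56→59
Sum = 0+16+31+45+51+56 = 199.
Difference = 163 − 199 = -36.

-36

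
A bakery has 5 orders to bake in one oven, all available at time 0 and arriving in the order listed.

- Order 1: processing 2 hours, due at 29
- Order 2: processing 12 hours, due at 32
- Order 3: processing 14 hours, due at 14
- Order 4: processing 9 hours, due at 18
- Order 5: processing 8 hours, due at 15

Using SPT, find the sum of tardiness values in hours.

32

SPT (increasing processing time): Order 1 Order 5 Order 4 Order 2 Order 3.
Order 1: 0→2, due 29, tardiness 0
Order 5: 2→10, due 15, tardiness 0
Order 4: 10→19, due 18, tardiness 1
Order 2: 19→31, due 32, tardiness 0
Order 3: 31→45, due 14, tardiness 31
Sum = 0+0+1+0+31 = 32.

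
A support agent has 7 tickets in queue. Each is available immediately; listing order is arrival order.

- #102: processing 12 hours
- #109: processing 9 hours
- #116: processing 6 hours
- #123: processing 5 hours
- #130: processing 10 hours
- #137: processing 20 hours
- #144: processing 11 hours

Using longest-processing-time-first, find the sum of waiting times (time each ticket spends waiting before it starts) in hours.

LPT (decreasing processing time): #137 #102 #144 #130 #109 #116 #123.
#137: waits 0, runs 0→20
#102: waits 20, runs 20→32
#144: waits 32, runs 32→43
#130: waits 43, runs 43→53
#109: waits 53, runs 53→62
#116: waits 62, runs 62→68
#123: waits 68, runs 68→73
Sum = 0+20+32+43+53+62+68 = 278.

278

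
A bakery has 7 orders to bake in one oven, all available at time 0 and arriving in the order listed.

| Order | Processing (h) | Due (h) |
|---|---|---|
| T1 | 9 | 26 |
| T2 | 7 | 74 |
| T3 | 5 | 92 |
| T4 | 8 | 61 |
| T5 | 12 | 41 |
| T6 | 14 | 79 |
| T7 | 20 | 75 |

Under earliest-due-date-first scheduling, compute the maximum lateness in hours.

-9

EDD (increasing due date): T1 T5 T4 T2 T7 T6 T3.
T1: 0→9, due 26, lateness -17
T5: 9→21, due 41, lateness -20
T4: 21→29, due 61, lateness -32
T2: 29→36, due 74, lateness -38
T7: 36→56, due 75, lateness -19
T6: 56→70, due 79, lateness -9
T3: 70→75, due 92, lateness -17
Maximum = -9.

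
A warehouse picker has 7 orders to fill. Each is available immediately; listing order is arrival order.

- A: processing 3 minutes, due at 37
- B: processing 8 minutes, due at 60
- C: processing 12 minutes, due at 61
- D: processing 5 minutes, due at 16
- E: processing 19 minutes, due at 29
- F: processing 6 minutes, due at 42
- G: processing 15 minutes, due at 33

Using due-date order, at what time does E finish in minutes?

24

EDD (increasing due date): D E G A F B C.
D: 0→5
E: 5→24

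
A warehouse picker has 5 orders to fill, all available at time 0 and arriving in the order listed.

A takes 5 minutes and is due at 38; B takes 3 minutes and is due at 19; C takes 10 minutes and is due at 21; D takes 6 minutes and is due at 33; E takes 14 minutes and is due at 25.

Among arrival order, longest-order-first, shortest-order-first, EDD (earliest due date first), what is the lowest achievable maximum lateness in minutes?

2

FIFO (arrival order): A B C D E.
A: 0→5, due 38, lateness -33
B: 5→8, due 19, lateness -11
C: 8→18, due 21, lateness -3
D: 18→24, due 33, lateness -9
E: 24→38, due 25, lateness 13
Maximum = 13.
LPT (decreasing processing time): E C D A B.
E: 0→14, due 25, lateness -11
C: 14→24, due 21, lateness 3
D: 24→30, due 33, lateness -3
A: 30→35, due 38, lateness -3
B: 35→38, due 19, lateness 19
Maximum = 19.
SPT (increasing processing time): B A D C E.
B: 0→3, due 19, lateness -16
A: 3→8, due 38, lateness -30
D: 8→14, due 33, lateness -19
C: 14→24, due 21, lateness 3
E: 24→38, due 25, lateness 13
Maximum = 13.
EDD (increasing due date): B C E D A.
B: 0→3, due 19, lateness -16
C: 3→13, due 21, lateness -8
E: 13→27, due 25, lateness 2
D: 27→33, due 33, lateness 0
A: 33→38, due 38, lateness 0
Maximum = 2.
FIFO 13, LPT 19, SPT 13, EDD 2 → minimum 2.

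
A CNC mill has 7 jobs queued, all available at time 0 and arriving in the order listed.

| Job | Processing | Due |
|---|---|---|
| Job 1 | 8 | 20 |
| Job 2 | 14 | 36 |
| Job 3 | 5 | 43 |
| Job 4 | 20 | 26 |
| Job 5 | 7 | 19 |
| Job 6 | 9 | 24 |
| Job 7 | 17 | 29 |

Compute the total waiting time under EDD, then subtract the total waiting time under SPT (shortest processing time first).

57

EDD (increasing due date): Job 5 Job 1 Job 6 Job 4 Job 7 Job 2 Job 3.
Job 5: waits 0, runs 0→7
Job 1: waits 7, runs 7→15
Job 6: waits 15, runs 15→24
Job 4: waits 24, runs 24→44
Job 7: waits 44, runs 44→61
Job 2: waits 61, runs 61→75
Job 3: waits 75, runs 75→80
Sum = 0+7+15+24+44+61+75 = 226.
SPT (increasing processing time): Job 3 Job 5 Job 1 Job 6 Job 2 Job 7 Job 4.
Job 3: waits 0, runs 0→5
Job 5: waits 5, runs 5→12
Job 1: waits 12, runs 12→20
Job 6: waits 20, runs 20→29
Job 2: waits 29, runs 29→43
Job 7: waits 43, runs 43→60
Job 4: waits 60, runs 60→80
Sum = 0+5+12+20+29+43+60 = 169.
Difference = 226 − 169 = 57.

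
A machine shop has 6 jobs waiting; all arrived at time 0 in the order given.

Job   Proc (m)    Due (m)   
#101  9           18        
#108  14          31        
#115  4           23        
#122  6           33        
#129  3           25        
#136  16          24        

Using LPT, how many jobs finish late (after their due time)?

LPT (decreasing processing time): #136 #108 #101 #122 #115 #129.
#136: 0→16, due 24, tardiness 0
#108: 16→30, due 31, tardiness 0
#101: 30→39, due 18, tardiness 21
#122: 39→45, due 33, tardiness 12
#115: 45→49, due 23, tardiness 26
#129: 49→52, due 25, tardiness 27
Late jobs: 4.

4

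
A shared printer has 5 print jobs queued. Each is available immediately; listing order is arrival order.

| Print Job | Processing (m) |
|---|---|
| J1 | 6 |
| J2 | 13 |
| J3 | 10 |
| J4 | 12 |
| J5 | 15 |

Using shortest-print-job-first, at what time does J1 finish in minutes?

6

SPT (increasing processing time): J1 J3 J4 J2 J5.
J1: 0→6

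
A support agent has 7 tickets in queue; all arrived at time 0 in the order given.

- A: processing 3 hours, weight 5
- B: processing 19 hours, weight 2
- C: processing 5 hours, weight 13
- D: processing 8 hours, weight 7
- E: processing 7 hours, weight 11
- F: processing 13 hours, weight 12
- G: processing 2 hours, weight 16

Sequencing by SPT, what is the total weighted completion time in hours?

SPT (increasing processing time): G A C E D F B.
G: finishes 2, weight 16, w·C = 32
A: finishes 5, weight 5, w·C = 25
C: finishes 10, weight 13, w·C = 130
E: finishes 17, weight 11, w·C = 187
D: finishes 25, weight 7, w·C = 175
F: finishes 38, weight 12, w·C = 456
B: finishes 57, weight 2, w·C = 114
Sum = 32+25+130+187+175+456+114 = 1119.

1119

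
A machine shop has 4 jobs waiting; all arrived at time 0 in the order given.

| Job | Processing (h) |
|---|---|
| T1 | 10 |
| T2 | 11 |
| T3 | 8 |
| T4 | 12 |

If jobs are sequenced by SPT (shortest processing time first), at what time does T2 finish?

SPT (increasing processing time): T3 T1 T2 T4.
T3: 0→8
T1: 8→18
T2: 18→29

29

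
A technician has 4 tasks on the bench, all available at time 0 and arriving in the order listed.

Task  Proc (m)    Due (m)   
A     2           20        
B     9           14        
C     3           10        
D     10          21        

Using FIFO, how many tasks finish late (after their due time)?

2

FIFO (arrival order): A B C D.
A: 0→2, due 20, tardiness 0
B: 2→11, due 14, tardiness 0
C: 11→14, due 10, tardiness 4
D: 14→24, due 21, tardiness 3
Late tasks: 2.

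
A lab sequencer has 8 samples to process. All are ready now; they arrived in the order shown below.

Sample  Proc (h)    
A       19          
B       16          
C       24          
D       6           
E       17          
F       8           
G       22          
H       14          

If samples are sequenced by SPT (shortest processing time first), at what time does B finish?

SPT (increasing processing time): D F H B E A G C.
D: 0→6
F: 6→14
H: 14→28
B: 28→44

44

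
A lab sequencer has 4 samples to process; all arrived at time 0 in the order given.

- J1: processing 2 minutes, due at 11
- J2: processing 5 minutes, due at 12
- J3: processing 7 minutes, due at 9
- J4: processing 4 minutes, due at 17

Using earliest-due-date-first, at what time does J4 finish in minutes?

EDD (increasing due date): J3 J1 J2 J4.
J3: 0→7
J1: 7→9
J2: 9→14
J4: 14→18

18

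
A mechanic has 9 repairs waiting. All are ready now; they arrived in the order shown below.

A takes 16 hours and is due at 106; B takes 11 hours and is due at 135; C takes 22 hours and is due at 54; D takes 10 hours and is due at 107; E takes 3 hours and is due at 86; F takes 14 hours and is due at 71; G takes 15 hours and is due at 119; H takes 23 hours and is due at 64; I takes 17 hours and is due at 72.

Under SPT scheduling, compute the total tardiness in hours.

SPT (increasing processing time): E D B F G A I C H.
E: 0→3, due 86, tardiness 0
D: 3→13, due 107, tardiness 0
B: 13→24, due 135, tardiness 0
F: 24→38, due 71, tardiness 0
G: 38→53, due 119, tardiness 0
A: 53→69, due 106, tardiness 0
I: 69→86, due 72, tardiness 14
C: 86→108, due 54, tardiness 54
H: 108→131, due 64, tardiness 67
Sum = 0+0+0+0+0+0+14+54+67 = 135.

135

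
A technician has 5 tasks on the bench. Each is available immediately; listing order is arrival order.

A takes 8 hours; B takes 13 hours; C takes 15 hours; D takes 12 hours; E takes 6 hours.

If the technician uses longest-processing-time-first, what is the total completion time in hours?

LPT (decreasing processing time): C B D A E.
C: 0→15
B: 15→28
D: 28→40
A: 40→48
E: 48→54
Sum = 15+28+40+48+54 = 185.

185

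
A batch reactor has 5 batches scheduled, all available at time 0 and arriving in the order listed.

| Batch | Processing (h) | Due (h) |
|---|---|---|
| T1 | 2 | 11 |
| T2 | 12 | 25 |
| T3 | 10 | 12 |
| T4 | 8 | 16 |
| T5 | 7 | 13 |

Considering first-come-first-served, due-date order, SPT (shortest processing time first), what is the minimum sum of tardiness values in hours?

30

FIFO (arrival order): T1 T2 T3 T4 T5.
T1: 0→2, due 11, tardiness 0
T2: 2→14, due 25, tardiness 0
T3: 14→24, due 12, tardiness 12
T4: 24→32, due 16, tardiness 16
T5: 32→39, due 13, tardiness 26
Sum = 0+0+12+16+26 = 54.
EDD (increasing due date): T1 T3 T5 T4 T2.
T1: 0→2, due 11, tardiness 0
T3: 2→12, due 12, tardiness 0
T5: 12→19, due 13, tardiness 6
T4: 19→27, due 16, tardiness 11
T2: 27→39, due 25, tardiness 14
Sum = 0+0+6+11+14 = 31.
SPT (increasing processing time): T1 T5 T4 T3 T2.
T1: 0→2, due 11, tardiness 0
T5: 2→9, due 13, tardiness 0
T4: 9→17, due 16, tardiness 1
T3: 17→27, due 12, tardiness 15
T2: 27→39, due 25, tardiness 14
Sum = 0+0+1+15+14 = 30.
FIFO 54, EDD 31, SPT 30 → minimum 30.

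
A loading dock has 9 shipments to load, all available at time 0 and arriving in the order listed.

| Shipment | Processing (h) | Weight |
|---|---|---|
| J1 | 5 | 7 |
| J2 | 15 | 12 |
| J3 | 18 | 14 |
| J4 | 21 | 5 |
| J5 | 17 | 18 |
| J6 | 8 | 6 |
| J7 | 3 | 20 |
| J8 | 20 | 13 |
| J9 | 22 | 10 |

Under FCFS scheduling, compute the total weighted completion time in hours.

FIFO (arrival order): J1 J2 J3 J4 J5 J6 J7 J8 J9.
J1: finishes 5, weight 7, w·C = 35
J2: finishes 20, weight 12, w·C = 240
J3: finishes 38, weight 14, w·C = 532
J4: finishes 59, weight 5, w·C = 295
J5: finishes 76, weight 18, w·C = 1368
J6: finishes 84, weight 6, w·C = 504
J7: finishes 87, weight 20, w·C = 1740
J8: finishes 107, weight 13, w·C = 1391
J9: finishes 129, weight 10, w·C = 1290
Sum = 35+240+532+295+1368+504+1740+1391+1290 = 7395.

7395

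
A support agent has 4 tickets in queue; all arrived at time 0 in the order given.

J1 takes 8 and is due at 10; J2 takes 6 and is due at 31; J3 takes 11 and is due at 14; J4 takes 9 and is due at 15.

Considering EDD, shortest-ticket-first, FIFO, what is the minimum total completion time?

77

EDD (increasing due date): J1 J3 J4 J2.
J1: 0→8
J3: 8→19
J4: 19→28
J2: 28→34
Sum = 8+19+28+34 = 89.
SPT (increasing processing time): J2 J1 J4 J3.
J2: 0→6
J1: 6→14
J4: 14→23
J3: 23→34
Sum = 6+14+23+34 = 77.
FIFO (arrival order): J1 J2 J3 J4.
J1: 0→8
J2: 8→14
J3: 14→25
J4: 25→34
Sum = 8+14+25+34 = 81.
EDD 89, SPT 77, FIFO 81 → minimum 77.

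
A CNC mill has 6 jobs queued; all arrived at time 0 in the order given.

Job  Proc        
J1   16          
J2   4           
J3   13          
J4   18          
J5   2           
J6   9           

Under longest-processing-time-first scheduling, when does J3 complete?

LPT (decreasing processing time): J4 J1 J3 J6 J2 J5.
J4: 0→18
J1: 18→34
J3: 34→47

47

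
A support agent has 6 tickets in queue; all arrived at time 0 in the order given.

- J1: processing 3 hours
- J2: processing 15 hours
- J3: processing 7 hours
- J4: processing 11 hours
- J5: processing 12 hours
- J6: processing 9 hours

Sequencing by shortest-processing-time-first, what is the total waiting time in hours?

104

SPT (increasing processing time): J1 J3 J6 J4 J5 J2.
J1: waits 0, runs 0→3
J3: waits 3, runs 3→10
J6: waits 10, runs 10→19
J4: waits 19, runs 19→30
J5: waits 30, runs 30→42
J2: waits 42, runs 42→57
Sum = 0+3+10+19+30+42 = 104.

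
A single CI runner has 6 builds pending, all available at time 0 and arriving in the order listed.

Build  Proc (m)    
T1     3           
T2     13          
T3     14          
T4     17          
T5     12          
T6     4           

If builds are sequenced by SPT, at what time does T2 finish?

SPT (increasing processing time): T1 T6 T5 T2 T3 T4.
T1: 0→3
T6: 3→7
T5: 7→19
T2: 19→32

32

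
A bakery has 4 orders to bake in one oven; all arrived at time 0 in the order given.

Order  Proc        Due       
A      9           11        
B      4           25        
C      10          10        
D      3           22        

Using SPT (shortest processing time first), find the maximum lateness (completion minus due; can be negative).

16

SPT (increasing processing time): D B A C.
D: 0→3, due 22, lateness -19
B: 3→7, due 25, lateness -18
A: 7→16, due 11, lateness 5
C: 16→26, due 10, lateness 16
Maximum = 16.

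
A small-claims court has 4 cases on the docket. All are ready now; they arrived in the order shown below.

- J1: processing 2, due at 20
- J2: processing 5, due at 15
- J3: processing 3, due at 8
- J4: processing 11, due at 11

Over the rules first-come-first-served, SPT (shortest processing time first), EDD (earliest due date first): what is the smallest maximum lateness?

FIFO (arrival order): J1 J2 J3 J4.
J1: 0→2, due 20, lateness -18
J2: 2→7, due 15, lateness -8
J3: 7→10, due 8, lateness 2
J4: 10→21, due 11, lateness 10
Maximum = 10.
SPT (increasing processing time): J1 J3 J2 J4.
J1: 0→2, due 20, lateness -18
J3: 2→5, due 8, lateness -3
J2: 5→10, due 15, lateness -5
J4: 10→21, due 11, lateness 10
Maximum = 10.
EDD (increasing due date): J3 J4 J2 J1.
J3: 0→3, due 8, lateness -5
J4: 3→14, due 11, lateness 3
J2: 14→19, due 15, lateness 4
J1: 19→21, due 20, lateness 1
Maximum = 4.
FIFO 10, SPT 10, EDD 4 → minimum 4.

4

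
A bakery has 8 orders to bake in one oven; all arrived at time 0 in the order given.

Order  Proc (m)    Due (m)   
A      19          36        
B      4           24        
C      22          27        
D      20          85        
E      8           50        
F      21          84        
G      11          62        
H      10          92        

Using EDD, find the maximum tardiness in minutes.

EDD (increasing due date): B C A E G F D H.
B: 0→4, due 24, tardiness 0
C: 4→26, due 27, tardiness 0
A: 26→45, due 36, tardiness 9
E: 45→53, due 50, tardiness 3
G: 53→64, due 62, tardiness 2
F: 64→85, due 84, tardiness 1
D: 85→105, due 85, tardiness 20
H: 105→115, due 92, tardiness 23
Maximum = 23.

23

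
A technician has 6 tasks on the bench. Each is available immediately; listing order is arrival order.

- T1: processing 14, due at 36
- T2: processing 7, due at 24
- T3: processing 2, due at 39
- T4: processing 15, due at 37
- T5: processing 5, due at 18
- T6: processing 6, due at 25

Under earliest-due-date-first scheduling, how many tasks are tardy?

EDD (increasing due date): T5 T2 T6 T1 T4 T3.
T5: 0→5, due 18, tardiness 0
T2: 5→12, due 24, tardiness 0
T6: 12→18, due 25, tardiness 0
T1: 18→32, due 36, tardiness 0
T4: 32→47, due 37, tardiness 10
T3: 47→49, due 39, tardiness 10
Late tasks: 2.

2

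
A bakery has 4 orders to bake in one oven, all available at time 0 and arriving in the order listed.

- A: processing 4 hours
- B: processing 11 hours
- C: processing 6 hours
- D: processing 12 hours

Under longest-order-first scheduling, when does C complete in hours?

29

LPT (decreasing processing time): D B C A.
D: 0→12
B: 12→23
C: 23→29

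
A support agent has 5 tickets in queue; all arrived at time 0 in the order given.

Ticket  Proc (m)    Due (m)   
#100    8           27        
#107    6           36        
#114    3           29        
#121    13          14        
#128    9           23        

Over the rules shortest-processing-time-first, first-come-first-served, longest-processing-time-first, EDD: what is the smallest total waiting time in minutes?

SPT (increasing processing time): #114 #107 #100 #128 #121.
#114: waits 0, runs 0→3
#107: waits 3, runs 3→9
#100: waits 9, runs 9→17
#128: waits 17, runs 17→26
#121: waits 26, runs 26→39
Sum = 0+3+9+17+26 = 55.
FIFO (arrival order): #100 #107 #114 #121 #128.
#100: waits 0, runs 0→8
#107: waits 8, runs 8→14
#114: waits 14, runs 14→17
#121: waits 17, runs 17→30
#128: waits 30, runs 30→39
Sum = 0+8+14+17+30 = 69.
LPT (decreasing processing time): #121 #128 #100 #107 #114.
#121: waits 0, runs 0→13
#128: waits 13, runs 13→22
#100: waits 22, runs 22→30
#107: waits 30, runs 30→36
#114: waits 36, runs 36→39
Sum = 0+13+22+30+36 = 101.
EDD (increasing due date): #121 #128 #100 #114 #107.
#121: waits 0, runs 0→13
#128: waits 13, runs 13→22
#100: waits 22, runs 22→30
#114: waits 30, runs 30→33
#107: waits 33, runs 33→39
Sum = 0+13+22+30+33 = 98.
SPT 55, FIFO 69, LPT 101, EDD 98 → minimum 55.

55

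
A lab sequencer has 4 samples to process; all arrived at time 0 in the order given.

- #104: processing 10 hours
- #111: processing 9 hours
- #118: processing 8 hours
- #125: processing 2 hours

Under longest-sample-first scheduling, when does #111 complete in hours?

19

LPT (decreasing processing time): #104 #111 #118 #125.
#104: 0→10
#111: 10→19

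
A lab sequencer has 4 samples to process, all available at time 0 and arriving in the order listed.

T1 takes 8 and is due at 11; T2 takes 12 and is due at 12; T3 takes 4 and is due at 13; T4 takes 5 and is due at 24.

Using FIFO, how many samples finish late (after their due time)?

3

FIFO (arrival order): T1 T2 T3 T4.
T1: 0→8, due 11, tardiness 0
T2: 8→20, due 12, tardiness 8
T3: 20→24, due 13, tardiness 11
T4: 24→29, due 24, tardiness 5
Late samples: 3.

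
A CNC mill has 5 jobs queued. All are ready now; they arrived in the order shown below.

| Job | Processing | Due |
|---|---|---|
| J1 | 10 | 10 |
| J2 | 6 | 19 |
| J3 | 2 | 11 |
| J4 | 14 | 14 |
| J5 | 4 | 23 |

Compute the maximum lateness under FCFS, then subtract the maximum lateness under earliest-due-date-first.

5

FIFO (arrival order): J1 J2 J3 J4 J5.
J1: 0→10, due 10, lateness 0
J2: 10→16, due 19, lateness -3
J3: 16→18, due 11, lateness 7
J4: 18→32, due 14, lateness 18
J5: 32→36, due 23, lateness 13
Maximum = 18.
EDD (increasing due date): J1 J3 J4 J2 J5.
J1: 0→10, due 10, lateness 0
J3: 10→12, due 11, lateness 1
J4: 12→26, due 14, lateness 12
J2: 26→32, due 19, lateness 13
J5: 32→36, due 23, lateness 13
Maximum = 13.
Difference = 18 − 13 = 5.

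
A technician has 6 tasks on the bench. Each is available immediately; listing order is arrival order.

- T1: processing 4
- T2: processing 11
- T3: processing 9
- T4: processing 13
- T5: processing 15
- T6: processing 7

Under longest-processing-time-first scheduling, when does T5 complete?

15

LPT (decreasing processing time): T5 T4 T2 T3 T6 T1.
T5: 0→15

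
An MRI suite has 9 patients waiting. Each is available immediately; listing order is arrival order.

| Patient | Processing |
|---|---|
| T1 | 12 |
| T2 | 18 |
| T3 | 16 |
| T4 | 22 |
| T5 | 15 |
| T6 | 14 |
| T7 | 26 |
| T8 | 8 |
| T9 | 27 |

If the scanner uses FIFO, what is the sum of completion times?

748

FIFO (arrival order): T1 T2 T3 T4 T5 T6 T7 T8 T9.
T1: 0→12
T2: 12→30
T3: 30→46
T4: 46→68
T5: 68→83
T6: 83→97
T7: 97→123
T8: 123→131
T9: 131→158
Sum = 12+30+46+68+83+97+123+131+158 = 748.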